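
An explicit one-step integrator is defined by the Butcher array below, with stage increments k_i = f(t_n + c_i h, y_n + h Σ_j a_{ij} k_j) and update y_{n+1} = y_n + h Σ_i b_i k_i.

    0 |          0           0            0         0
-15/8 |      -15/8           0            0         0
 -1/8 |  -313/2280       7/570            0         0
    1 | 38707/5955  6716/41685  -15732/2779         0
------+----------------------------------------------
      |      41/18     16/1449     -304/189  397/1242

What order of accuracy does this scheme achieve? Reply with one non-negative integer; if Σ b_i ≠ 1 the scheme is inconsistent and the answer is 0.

b = (41/18, 16/1449, -304/189, 397/1242)
c = (0, -15/8, -1/8, 1)
Ac = (0, 0, -7/304, 161/397)
Σ b_i: 41/18·1 + 16/1449·1 + (-304/189)·1 + 397/1242·1 = 1 ✓
b·c: 16/1449·(-15/8) + (-304/189)·(-1/8) + 397/1242·1 = 1/2 ✓
b·c²: 16/1449·225/64 + (-304/189)·1/64 + 397/1242·1 = 1/3 ✓
b·Ac: (-304/189)·(-7/304) + 397/1242·161/397 = 1/6 ✓
b·c³: 16/1449·(-3375/512) + (-304/189)·(-1/512) + 397/1242·1 = 1/4 ✓
b·(c∘Ac): (-304/189)·7/2432 + 397/1242·161/397 = 1/8 ✓
b·Ac²: (-304/189)·105/2432 + 397/1242·759/1588 = 1/12 ✓
b·A²c: 397/1242·207/1588 = 1/24 ✓; 4 stages ⇒ order 4.

4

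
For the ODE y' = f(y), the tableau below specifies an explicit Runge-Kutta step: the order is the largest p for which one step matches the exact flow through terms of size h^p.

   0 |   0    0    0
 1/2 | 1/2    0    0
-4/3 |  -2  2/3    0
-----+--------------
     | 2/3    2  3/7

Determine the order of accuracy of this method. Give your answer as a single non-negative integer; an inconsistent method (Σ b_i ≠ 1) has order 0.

0

b = (2/3, 2, 3/7)
c = (0, 1/2, -4/3)
Ac = (0, 0, 1/3)
Σ b_i: 2/3·1 + 2·1 + 3/7·1 = 65/21 ≠ 1 ⇒ order 0.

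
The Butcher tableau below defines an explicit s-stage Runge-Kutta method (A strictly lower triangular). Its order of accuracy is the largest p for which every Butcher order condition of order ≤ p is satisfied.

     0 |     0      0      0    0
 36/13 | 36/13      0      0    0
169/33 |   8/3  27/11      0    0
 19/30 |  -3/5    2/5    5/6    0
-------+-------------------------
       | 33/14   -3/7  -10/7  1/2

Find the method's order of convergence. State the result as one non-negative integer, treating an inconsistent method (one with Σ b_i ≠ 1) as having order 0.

b = (33/14, -3/7, -10/7, 1/2)
c = (0, 36/13, 169/33, 19/30)
Ac = (0, 0, 972/143, 69181/12870)
Σ b_i: 33/14·1 + (-3/7)·1 + (-10/7)·1 + 1/2·1 = 1 ✓
b·c: (-3/7)·36/13 + (-10/7)·169/33 + 1/2·19/30 = -163887/20020 ≠ 1/2 ⇒ order 1.

1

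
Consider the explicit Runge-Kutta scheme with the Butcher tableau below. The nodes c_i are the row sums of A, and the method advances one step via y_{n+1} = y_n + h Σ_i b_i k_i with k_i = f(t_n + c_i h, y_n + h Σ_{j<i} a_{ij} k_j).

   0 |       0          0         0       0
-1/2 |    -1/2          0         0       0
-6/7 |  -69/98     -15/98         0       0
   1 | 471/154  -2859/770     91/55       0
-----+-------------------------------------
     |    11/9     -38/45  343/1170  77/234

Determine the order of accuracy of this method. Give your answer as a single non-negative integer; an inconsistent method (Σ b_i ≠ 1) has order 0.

4

b = (11/9, -38/45, 343/1170, 77/234)
c = (0, -1/2, -6/7, 1)
Ac = (0, 0, 15/196, 135/308)
Σ b_i: 11/9·1 + (-38/45)·1 + 343/1170·1 + 77/234·1 = 1 ✓
b·c: (-38/45)·(-1/2) + 343/1170·(-6/7) + 77/234·1 = 1/2 ✓
b·c²: (-38/45)·1/4 + 343/1170·36/49 + 77/234·1 = 1/3 ✓
b·Ac: 343/1170·15/196 + 77/234·135/308 = 1/6 ✓
b·c³: (-38/45)·(-1/8) + 343/1170·(-216/343) + 77/234·1 = 1/4 ✓
b·(c∘Ac): 343/1170·(-45/686) + 77/234·135/308 = 1/8 ✓
b·Ac²: 343/1170·(-15/392) + 77/234·177/616 = 1/12 ✓
b·A²c: 77/234·39/308 = 1/24 ✓; 4 stages ⇒ order 4.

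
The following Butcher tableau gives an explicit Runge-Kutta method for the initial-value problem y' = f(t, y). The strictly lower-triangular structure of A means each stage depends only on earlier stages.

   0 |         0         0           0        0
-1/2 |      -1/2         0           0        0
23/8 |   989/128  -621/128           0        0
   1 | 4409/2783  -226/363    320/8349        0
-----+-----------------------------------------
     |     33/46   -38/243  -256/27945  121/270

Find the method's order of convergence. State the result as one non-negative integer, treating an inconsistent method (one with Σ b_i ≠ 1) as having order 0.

b = (33/46, -38/243, -256/27945, 121/270)
c = (0, -1/2, 23/8, 1)
Ac = (0, 0, 621/256, 51/121)
Σ b_i: 33/46·1 + (-38/243)·1 + (-256/27945)·1 + 121/270·1 = 1 ✓
b·c: (-38/243)·(-1/2) + (-256/27945)·23/8 + 121/270·1 = 1/2 ✓
b·c²: (-38/243)·1/4 + (-256/27945)·529/64 + 121/270·1 = 1/3 ✓
b·Ac: (-256/27945)·621/256 + 121/270·51/121 = 1/6 ✓
b·c³: (-38/243)·(-1/8) + (-256/27945)·12167/512 + 121/270·1 = 1/4 ✓
b·(c∘Ac): (-256/27945)·14283/2048 + 121/270·51/121 = 1/8 ✓
b·Ac²: (-256/27945)·(-621/512) + 121/270·39/242 = 1/12 ✓
b·A²c: 121/270·45/484 = 1/24 ✓; 4 stages ⇒ order 4.

4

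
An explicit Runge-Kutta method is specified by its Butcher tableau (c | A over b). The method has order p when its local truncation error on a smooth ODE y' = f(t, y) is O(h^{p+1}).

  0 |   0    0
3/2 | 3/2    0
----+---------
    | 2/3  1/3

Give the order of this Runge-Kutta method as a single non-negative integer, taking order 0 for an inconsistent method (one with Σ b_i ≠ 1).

2

b = (2/3, 1/3)
c = (0, 3/2)
Σ b_i: 2/3·1 + 1/3·1 = 1 ✓
b·c: 1/3·3/2 = 1/2 ✓; 2 stages ⇒ order 2.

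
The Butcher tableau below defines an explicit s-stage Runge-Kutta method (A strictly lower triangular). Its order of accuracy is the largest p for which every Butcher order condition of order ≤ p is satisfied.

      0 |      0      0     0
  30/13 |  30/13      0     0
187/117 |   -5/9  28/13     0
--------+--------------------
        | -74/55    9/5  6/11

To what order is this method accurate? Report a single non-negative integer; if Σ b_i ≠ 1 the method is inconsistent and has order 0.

1

b = (-74/55, 9/5, 6/11)
c = (0, 30/13, 187/117)
Ac = (0, 0, 840/169)
Σ b_i: (-74/55)·1 + 9/5·1 + 6/11·1 = 1 ✓
b·c: 9/5·30/13 + 6/11·187/117 = 196/39 ≠ 1/2 ⇒ order 1.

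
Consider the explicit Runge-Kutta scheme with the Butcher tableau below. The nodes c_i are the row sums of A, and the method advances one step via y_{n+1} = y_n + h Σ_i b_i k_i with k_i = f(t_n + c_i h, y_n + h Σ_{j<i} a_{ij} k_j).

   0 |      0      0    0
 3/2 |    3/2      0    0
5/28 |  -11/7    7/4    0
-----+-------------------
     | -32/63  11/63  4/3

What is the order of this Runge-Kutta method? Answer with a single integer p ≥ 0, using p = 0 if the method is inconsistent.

2

b = (-32/63, 11/63, 4/3)
c = (0, 3/2, 5/28)
Ac = (0, 0, 21/8)
Σ b_i: (-32/63)·1 + 11/63·1 + 4/3·1 = 1 ✓
b·c: 11/63·3/2 + 4/3·5/28 = 1/2 ✓
b·c²: 11/63·9/4 + 4/3·25/784 = 64/147 ≠ 1/3 ⇒ order 2.
b·Ac: 4/3·21/8 = 7/2 ≠ 1/6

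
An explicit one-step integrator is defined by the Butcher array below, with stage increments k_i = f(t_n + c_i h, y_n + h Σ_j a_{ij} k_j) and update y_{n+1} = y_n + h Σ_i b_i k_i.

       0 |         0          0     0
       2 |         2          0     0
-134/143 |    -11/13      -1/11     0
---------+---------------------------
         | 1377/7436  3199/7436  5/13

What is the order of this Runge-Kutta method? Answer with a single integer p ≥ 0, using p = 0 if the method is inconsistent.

b = (1377/7436, 3199/7436, 5/13)
c = (0, 2, -134/143)
Ac = (0, 0, -2/11)
Σ b_i: 1377/7436·1 + 3199/7436·1 + 5/13·1 = 1 ✓
b·c: 3199/7436·2 + 5/13·(-134/143) = 1/2 ✓
b·c²: 3199/7436·4 + 5/13·17956/20449 = 547237/265837 ≠ 1/3 ⇒ order 2.
b·Ac: 5/13·(-2/11) = -10/143 ≠ 1/6

2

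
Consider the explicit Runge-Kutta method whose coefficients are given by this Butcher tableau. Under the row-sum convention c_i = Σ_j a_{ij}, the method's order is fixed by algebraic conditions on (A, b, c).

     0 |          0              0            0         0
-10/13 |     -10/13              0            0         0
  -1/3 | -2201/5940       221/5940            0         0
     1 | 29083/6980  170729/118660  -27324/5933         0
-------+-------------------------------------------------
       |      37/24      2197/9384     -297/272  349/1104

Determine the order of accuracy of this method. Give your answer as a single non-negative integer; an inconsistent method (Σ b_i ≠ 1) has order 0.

b = (37/24, 2197/9384, -297/272, 349/1104)
c = (0, -10/13, -1/3, 1)
Ac = (0, 0, -17/594, 299/698)
Σ b_i: 37/24·1 + 2197/9384·1 + (-297/272)·1 + 349/1104·1 = 1 ✓
b·c: 2197/9384·(-10/13) + (-297/272)·(-1/3) + 349/1104·1 = 1/2 ✓
b·c²: 2197/9384·100/169 + (-297/272)·1/9 + 349/1104·1 = 1/3 ✓
b·Ac: (-297/272)·(-17/594) + 349/1104·299/698 = 1/6 ✓
b·c³: 2197/9384·(-1000/2197) + (-297/272)·(-1/27) + 349/1104·1 = 1/4 ✓
b·(c∘Ac): (-297/272)·17/1782 + 349/1104·299/698 = 1/8 ✓
b·Ac²: (-297/272)·85/3861 + 349/1104·1541/4537 = 1/12 ✓
b·A²c: 349/1104·46/349 = 1/24 ✓; 4 stages ⇒ order 4.

4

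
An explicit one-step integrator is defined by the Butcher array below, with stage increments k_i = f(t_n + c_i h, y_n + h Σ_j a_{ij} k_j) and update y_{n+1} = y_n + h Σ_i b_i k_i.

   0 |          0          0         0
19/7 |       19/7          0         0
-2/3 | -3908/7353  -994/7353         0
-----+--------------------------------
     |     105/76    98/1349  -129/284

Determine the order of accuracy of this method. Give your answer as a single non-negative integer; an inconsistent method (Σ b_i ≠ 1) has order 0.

b = (105/76, 98/1349, -129/284)
c = (0, 19/7, -2/3)
Ac = (0, 0, -142/387)
Σ b_i: 105/76·1 + 98/1349·1 + (-129/284)·1 = 1 ✓
b·c: 98/1349·19/7 + (-129/284)·(-2/3) = 1/2 ✓
b·c²: 98/1349·361/49 + (-129/284)·4/9 = 1/3 ✓
b·Ac: (-129/284)·(-142/387) = 1/6 ✓; 3 stages ⇒ order 3.

3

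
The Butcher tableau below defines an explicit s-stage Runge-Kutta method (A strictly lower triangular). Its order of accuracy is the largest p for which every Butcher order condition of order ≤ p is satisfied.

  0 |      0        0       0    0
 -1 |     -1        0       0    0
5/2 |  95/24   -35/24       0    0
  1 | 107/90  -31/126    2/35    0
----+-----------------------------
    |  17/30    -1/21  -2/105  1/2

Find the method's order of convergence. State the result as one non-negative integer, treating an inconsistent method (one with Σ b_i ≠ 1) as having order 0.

4

b = (17/30, -1/21, -2/105, 1/2)
c = (0, -1, 5/2, 1)
Ac = (0, 0, 35/24, 7/18)
Σ b_i: 17/30·1 + (-1/21)·1 + (-2/105)·1 + 1/2·1 = 1 ✓
b·c: (-1/21)·(-1) + (-2/105)·5/2 + 1/2·1 = 1/2 ✓
b·c²: (-1/21)·1 + (-2/105)·25/4 + 1/2·1 = 1/3 ✓
b·Ac: (-2/105)·35/24 + 1/2·7/18 = 1/6 ✓
b·c³: (-1/21)·(-1) + (-2/105)·125/8 + 1/2·1 = 1/4 ✓
b·(c∘Ac): (-2/105)·175/48 + 1/2·7/18 = 1/8 ✓
b·Ac²: (-2/105)·(-35/24) + 1/2·1/9 = 1/12 ✓
b·A²c: 1/2·1/12 = 1/24 ✓; 4 stages ⇒ order 4.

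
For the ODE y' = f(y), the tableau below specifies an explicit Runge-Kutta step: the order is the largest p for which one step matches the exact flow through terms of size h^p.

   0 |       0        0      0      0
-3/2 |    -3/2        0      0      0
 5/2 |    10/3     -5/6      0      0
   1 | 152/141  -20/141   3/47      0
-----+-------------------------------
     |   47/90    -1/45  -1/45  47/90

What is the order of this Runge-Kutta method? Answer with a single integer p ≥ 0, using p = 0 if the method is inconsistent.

4

b = (47/90, -1/45, -1/45, 47/90)
c = (0, -3/2, 5/2, 1)
Ac = (0, 0, 5/4, 35/94)
Σ b_i: 47/90·1 + (-1/45)·1 + (-1/45)·1 + 47/90·1 = 1 ✓
b·c: (-1/45)·(-3/2) + (-1/45)·5/2 + 47/90·1 = 1/2 ✓
b·c²: (-1/45)·9/4 + (-1/45)·25/4 + 47/90·1 = 1/3 ✓
b·Ac: (-1/45)·5/4 + 47/90·35/94 = 1/6 ✓
b·c³: (-1/45)·(-27/8) + (-1/45)·125/8 + 47/90·1 = 1/4 ✓
b·(c∘Ac): (-1/45)·25/8 + 47/90·35/94 = 1/8 ✓
b·Ac²: (-1/45)·(-15/8) + 47/90·15/188 = 1/12 ✓
b·A²c: 47/90·15/188 = 1/24 ✓; 4 stages ⇒ order 4.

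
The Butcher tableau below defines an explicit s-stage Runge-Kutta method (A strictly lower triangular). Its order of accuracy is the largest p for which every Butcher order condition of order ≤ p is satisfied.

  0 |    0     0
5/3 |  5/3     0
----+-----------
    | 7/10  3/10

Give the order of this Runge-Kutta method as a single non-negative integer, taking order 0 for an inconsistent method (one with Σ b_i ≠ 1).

b = (7/10, 3/10)
c = (0, 5/3)
Σ b_i: 7/10·1 + 3/10·1 = 1 ✓
b·c: 3/10·5/3 = 1/2 ✓; 2 stages ⇒ order 2.

2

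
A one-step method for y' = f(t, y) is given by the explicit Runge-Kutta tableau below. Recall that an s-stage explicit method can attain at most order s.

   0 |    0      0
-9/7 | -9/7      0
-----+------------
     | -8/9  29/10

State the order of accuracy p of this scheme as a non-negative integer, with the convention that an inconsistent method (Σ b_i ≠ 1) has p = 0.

0

b = (-8/9, 29/10)
c = (0, -9/7)
Σ b_i: (-8/9)·1 + 29/10·1 = 181/90 ≠ 1 ⇒ order 0.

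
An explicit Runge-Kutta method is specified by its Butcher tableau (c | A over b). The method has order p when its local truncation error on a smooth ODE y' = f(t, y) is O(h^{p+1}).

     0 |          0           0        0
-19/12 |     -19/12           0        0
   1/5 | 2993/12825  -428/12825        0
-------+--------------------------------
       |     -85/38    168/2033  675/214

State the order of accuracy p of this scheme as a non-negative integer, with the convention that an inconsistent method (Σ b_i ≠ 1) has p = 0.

3

b = (-85/38, 168/2033, 675/214)
c = (0, -19/12, 1/5)
Ac = (0, 0, 107/2025)
Σ b_i: (-85/38)·1 + 168/2033·1 + 675/214·1 = 1 ✓
b·c: 168/2033·(-19/12) + 675/214·1/5 = 1/2 ✓
b·c²: 168/2033·361/144 + 675/214·1/25 = 1/3 ✓
b·Ac: 675/214·107/2025 = 1/6 ✓; 3 stages ⇒ order 3.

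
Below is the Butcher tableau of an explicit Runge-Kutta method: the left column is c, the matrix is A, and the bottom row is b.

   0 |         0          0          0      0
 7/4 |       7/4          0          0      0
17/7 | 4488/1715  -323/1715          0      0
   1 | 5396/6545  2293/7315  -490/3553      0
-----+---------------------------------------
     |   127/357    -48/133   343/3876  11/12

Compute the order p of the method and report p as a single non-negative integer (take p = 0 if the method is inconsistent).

4

b = (127/357, -48/133, 343/3876, 11/12)
c = (0, 7/4, 17/7, 1)
Ac = (0, 0, -323/980, 47/220)
Σ b_i: 127/357·1 + (-48/133)·1 + 343/3876·1 + 11/12·1 = 1 ✓
b·c: (-48/133)·7/4 + 343/3876·17/7 + 11/12·1 = 1/2 ✓
b·c²: (-48/133)·49/16 + 343/3876·289/49 + 11/12·1 = 1/3 ✓
b·Ac: 343/3876·(-323/980) + 11/12·47/220 = 1/6 ✓
b·c³: (-48/133)·343/64 + 343/3876·4913/343 + 11/12·1 = 1/4 ✓
b·(c∘Ac): 343/3876·(-5491/6860) + 11/12·47/220 = 1/8 ✓
b·Ac²: 343/3876·(-323/560) + 11/12·129/880 = 1/12 ✓
b·A²c: 11/12·1/22 = 1/24 ✓; 4 stages ⇒ order 4.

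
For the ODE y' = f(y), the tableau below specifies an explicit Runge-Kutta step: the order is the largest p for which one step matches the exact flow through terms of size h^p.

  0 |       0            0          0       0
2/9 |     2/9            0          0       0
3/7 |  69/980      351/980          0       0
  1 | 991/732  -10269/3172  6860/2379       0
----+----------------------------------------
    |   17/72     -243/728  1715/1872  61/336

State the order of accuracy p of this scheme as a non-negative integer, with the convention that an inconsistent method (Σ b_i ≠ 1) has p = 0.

4

b = (17/72, -243/728, 1715/1872, 61/336)
c = (0, 2/9, 3/7, 1)
Ac = (0, 0, 39/490, 63/122)
Σ b_i: 17/72·1 + (-243/728)·1 + 1715/1872·1 + 61/336·1 = 1 ✓
b·c: (-243/728)·2/9 + 1715/1872·3/7 + 61/336·1 = 1/2 ✓
b·c²: (-243/728)·4/81 + 1715/1872·9/49 + 61/336·1 = 1/3 ✓
b·Ac: 1715/1872·39/490 + 61/336·63/122 = 1/6 ✓
b·c³: (-243/728)·8/729 + 1715/1872·27/343 + 61/336·1 = 1/4 ✓
b·(c∘Ac): 1715/1872·117/3430 + 61/336·63/122 = 1/8 ✓
b·Ac²: 1715/1872·13/735 + 61/336·203/549 = 1/12 ✓
b·A²c: 61/336·14/61 = 1/24 ✓; 4 stages ⇒ order 4.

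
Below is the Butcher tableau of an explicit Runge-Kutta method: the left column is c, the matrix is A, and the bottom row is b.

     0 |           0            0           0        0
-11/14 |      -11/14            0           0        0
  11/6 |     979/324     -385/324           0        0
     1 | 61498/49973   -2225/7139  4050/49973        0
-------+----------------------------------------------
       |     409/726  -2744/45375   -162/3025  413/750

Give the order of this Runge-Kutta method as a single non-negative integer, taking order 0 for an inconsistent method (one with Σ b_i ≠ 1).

b = (409/726, -2744/45375, -162/3025, 413/750)
c = (0, -11/14, 11/6, 1)
Ac = (0, 0, 605/648, 325/826)
Σ b_i: 409/726·1 + (-2744/45375)·1 + (-162/3025)·1 + 413/750·1 = 1 ✓
b·c: (-2744/45375)·(-11/14) + (-162/3025)·11/6 + 413/750·1 = 1/2 ✓
b·c²: (-2744/45375)·121/196 + (-162/3025)·121/36 + 413/750·1 = 1/3 ✓
b·Ac: (-162/3025)·605/648 + 413/750·325/826 = 1/6 ✓
b·c³: (-2744/45375)·(-1331/2744) + (-162/3025)·1331/216 + 413/750·1 = 1/4 ✓
b·(c∘Ac): (-162/3025)·6655/3888 + 413/750·325/826 = 1/8 ✓
b·Ac²: (-162/3025)·(-6655/9072) + 413/750·925/11564 = 1/12 ✓
b·A²c: 413/750·125/1652 = 1/24 ✓; 4 stages ⇒ order 4.

4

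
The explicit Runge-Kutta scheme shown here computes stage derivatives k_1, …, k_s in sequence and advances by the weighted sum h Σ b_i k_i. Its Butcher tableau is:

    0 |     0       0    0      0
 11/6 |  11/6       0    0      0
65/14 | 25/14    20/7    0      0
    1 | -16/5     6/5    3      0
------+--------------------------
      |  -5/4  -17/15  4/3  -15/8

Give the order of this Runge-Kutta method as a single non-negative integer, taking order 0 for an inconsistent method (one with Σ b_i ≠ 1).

0

b = (-5/4, -17/15, 4/3, -15/8)
c = (0, 11/6, 65/14, 1)
Ac = (0, 0, 110/21, 1129/70)
Σ b_i: (-5/4)·1 + (-17/15)·1 + 4/3·1 + (-15/8)·1 = -117/40 ≠ 1 ⇒ order 0.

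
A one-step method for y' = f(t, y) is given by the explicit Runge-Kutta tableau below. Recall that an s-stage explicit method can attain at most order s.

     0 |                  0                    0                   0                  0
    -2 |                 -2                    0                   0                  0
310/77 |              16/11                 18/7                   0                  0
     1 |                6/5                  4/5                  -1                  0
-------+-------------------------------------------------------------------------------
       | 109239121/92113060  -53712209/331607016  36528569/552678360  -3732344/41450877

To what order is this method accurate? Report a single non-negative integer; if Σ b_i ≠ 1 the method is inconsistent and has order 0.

b = (109239121/92113060, -53712209/331607016, 36528569/552678360, -3732344/41450877)
c = (0, -2, 310/77, 1)
Ac = (0, 0, -36/7, -2166/385)
Σ b_i: 109239121/92113060·1 + (-53712209/331607016)·1 + 36528569/552678360·1 + (-3732344/41450877)·1 = 1 ✓
b·c: (-53712209/331607016)·(-2) + 36528569/552678360·310/77 + (-3732344/41450877)·1 = 1/2 ✓
b·c²: (-53712209/331607016)·4 + 36528569/552678360·96100/5929 + (-3732344/41450877)·1 = 1/3 ✓
b·Ac: 36528569/552678360·(-36/7) + (-3732344/41450877)·(-2166/385) = 1/6 ✓
b·c³: (-53712209/331607016)·(-8) + 36528569/552678360·29791000/456533 + (-3732344/41450877)·1 = 5871375310/1063905843 ≠ 1/4 ⇒ order 3.
b·(c∘Ac): 36528569/552678360·(-11160/539) + (-3732344/41450877)·(-2166/385) = -59543761/69084795 ≠ 1/8
b·Ac²: 36528569/552678360·72/7 + (-3732344/41450877)·(-385636/29645) = 5908306637/3191717529 ≠ 1/12
b·A²c: (-3732344/41450877)·36/7 = -2132768/4605653 ≠ 1/24

3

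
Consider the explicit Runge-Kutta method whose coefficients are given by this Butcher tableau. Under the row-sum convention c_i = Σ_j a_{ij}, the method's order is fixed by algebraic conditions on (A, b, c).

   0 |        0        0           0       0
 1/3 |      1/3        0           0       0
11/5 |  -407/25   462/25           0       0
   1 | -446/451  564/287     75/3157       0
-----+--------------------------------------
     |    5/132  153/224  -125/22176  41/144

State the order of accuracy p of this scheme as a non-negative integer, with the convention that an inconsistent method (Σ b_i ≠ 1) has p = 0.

4

b = (5/132, 153/224, -125/22176, 41/144)
c = (0, 1/3, 11/5, 1)
Ac = (0, 0, 154/25, 29/41)
Σ b_i: 5/132·1 + 153/224·1 + (-125/22176)·1 + 41/144·1 = 1 ✓
b·c: 153/224·1/3 + (-125/22176)·11/5 + 41/144·1 = 1/2 ✓
b·c²: 153/224·1/9 + (-125/22176)·121/25 + 41/144·1 = 1/3 ✓
b·Ac: (-125/22176)·154/25 + 41/144·29/41 = 1/6 ✓
b·c³: 153/224·1/27 + (-125/22176)·1331/125 + 41/144·1 = 1/4 ✓
b·(c∘Ac): (-125/22176)·1694/125 + 41/144·29/41 = 1/8 ✓
b·Ac²: (-125/22176)·154/75 + 41/144·1/3 = 1/12 ✓
b·A²c: 41/144·6/41 = 1/24 ✓; 4 stages ⇒ order 4.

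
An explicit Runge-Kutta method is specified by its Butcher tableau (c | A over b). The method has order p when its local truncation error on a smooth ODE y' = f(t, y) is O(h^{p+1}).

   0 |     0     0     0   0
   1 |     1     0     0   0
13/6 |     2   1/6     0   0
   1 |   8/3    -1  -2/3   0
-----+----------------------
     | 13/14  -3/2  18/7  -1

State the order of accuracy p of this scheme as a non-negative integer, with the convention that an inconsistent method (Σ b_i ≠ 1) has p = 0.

b = (13/14, -3/2, 18/7, -1)
c = (0, 1, 13/6, 1)
Ac = (0, 0, 1/6, -22/9)
Σ b_i: 13/14·1 + (-3/2)·1 + 18/7·1 + (-1)·1 = 1 ✓
b·c: (-3/2)·1 + 18/7·13/6 + (-1)·1 = 43/14 ≠ 1/2 ⇒ order 1.

1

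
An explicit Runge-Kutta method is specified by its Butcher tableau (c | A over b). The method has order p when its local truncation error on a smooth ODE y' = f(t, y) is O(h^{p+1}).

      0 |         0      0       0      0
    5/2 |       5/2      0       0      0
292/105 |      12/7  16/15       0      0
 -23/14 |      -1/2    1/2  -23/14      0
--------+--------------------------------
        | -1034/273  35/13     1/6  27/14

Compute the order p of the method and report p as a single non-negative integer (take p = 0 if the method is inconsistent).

1

b = (-1034/273, 35/13, 1/6, 27/14)
c = (0, 5/2, 292/105, -23/14)
Ac = (0, 0, 8/3, -9757/2940)
Σ b_i: (-1034/273)·1 + 35/13·1 + 1/6·1 + 27/14·1 = 1 ✓
b·c: 35/13·5/2 + 1/6·292/105 + 27/14·(-23/14) = 461609/114660 ≠ 1/2 ⇒ order 1.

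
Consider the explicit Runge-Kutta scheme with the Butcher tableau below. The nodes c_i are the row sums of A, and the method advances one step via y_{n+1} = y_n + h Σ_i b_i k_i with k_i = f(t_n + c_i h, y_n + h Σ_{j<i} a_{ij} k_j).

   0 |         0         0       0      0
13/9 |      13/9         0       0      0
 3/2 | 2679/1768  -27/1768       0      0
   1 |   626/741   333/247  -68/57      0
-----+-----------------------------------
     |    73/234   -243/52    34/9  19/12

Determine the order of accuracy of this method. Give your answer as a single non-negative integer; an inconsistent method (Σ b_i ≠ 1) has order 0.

4

b = (73/234, -243/52, 34/9, 19/12)
c = (0, 13/9, 3/2, 1)
Ac = (0, 0, -3/136, 3/19)
Σ b_i: 73/234·1 + (-243/52)·1 + 34/9·1 + 19/12·1 = 1 ✓
b·c: (-243/52)·13/9 + 34/9·3/2 + 19/12·1 = 1/2 ✓
b·c²: (-243/52)·169/81 + 34/9·9/4 + 19/12·1 = 1/3 ✓
b·Ac: 34/9·(-3/136) + 19/12·3/19 = 1/6 ✓
b·c³: (-243/52)·2197/729 + 34/9·27/8 + 19/12·1 = 1/4 ✓
b·(c∘Ac): 34/9·(-9/272) + 19/12·3/19 = 1/8 ✓
b·Ac²: 34/9·(-13/408) + 19/12·22/171 = 1/12 ✓
b·A²c: 19/12·1/38 = 1/24 ✓; 4 stages ⇒ order 4.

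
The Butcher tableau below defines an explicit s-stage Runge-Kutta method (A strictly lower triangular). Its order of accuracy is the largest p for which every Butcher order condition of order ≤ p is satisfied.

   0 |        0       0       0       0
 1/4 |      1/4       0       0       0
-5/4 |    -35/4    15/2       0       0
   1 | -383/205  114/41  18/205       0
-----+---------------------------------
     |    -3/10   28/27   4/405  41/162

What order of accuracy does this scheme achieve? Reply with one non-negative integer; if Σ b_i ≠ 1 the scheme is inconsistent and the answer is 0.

b = (-3/10, 28/27, 4/405, 41/162)
c = (0, 1/4, -5/4, 1)
Ac = (0, 0, 15/8, 24/41)
Σ b_i: (-3/10)·1 + 28/27·1 + 4/405·1 + 41/162·1 = 1 ✓
b·c: 28/27·1/4 + 4/405·(-5/4) + 41/162·1 = 1/2 ✓
b·c²: 28/27·1/16 + 4/405·25/16 + 41/162·1 = 1/3 ✓
b·Ac: 4/405·15/8 + 41/162·24/41 = 1/6 ✓
b·c³: 28/27·1/64 + 4/405·(-125/64) + 41/162·1 = 1/4 ✓
b·(c∘Ac): 4/405·(-75/32) + 41/162·24/41 = 1/8 ✓
b·Ac²: 4/405·15/32 + 41/162·51/164 = 1/12 ✓
b·A²c: 41/162·27/164 = 1/24 ✓; 4 stages ⇒ order 4.

4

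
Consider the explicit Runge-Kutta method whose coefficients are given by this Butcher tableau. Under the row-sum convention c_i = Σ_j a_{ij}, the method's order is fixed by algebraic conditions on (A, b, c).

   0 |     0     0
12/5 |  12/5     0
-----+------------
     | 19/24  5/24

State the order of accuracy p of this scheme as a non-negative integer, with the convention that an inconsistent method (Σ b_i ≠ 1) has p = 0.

b = (19/24, 5/24)
c = (0, 12/5)
Σ b_i: 19/24·1 + 5/24·1 = 1 ✓
b·c: 5/24·12/5 = 1/2 ✓; 2 stages ⇒ order 2.

2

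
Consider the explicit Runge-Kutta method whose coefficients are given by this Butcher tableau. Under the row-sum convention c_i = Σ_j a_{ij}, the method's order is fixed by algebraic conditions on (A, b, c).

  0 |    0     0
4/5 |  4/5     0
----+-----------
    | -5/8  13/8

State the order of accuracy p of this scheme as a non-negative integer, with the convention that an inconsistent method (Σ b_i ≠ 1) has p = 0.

1

b = (-5/8, 13/8)
c = (0, 4/5)
Σ b_i: (-5/8)·1 + 13/8·1 = 1 ✓
b·c: 13/8·4/5 = 13/10 ≠ 1/2 ⇒ order 1.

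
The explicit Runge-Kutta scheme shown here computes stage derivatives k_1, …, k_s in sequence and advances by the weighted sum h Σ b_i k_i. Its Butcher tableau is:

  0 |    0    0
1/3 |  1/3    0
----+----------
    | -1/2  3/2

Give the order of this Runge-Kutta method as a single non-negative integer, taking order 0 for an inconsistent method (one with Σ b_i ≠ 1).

b = (-1/2, 3/2)
c = (0, 1/3)
Σ b_i: (-1/2)·1 + 3/2·1 = 1 ✓
b·c: 3/2·1/3 = 1/2 ✓; 2 stages ⇒ order 2.

2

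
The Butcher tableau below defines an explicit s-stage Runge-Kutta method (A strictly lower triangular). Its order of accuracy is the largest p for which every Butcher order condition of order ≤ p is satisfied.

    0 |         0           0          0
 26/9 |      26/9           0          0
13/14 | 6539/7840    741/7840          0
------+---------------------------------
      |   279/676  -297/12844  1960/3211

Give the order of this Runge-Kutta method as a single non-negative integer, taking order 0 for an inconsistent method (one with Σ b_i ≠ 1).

b = (279/676, -297/12844, 1960/3211)
c = (0, 26/9, 13/14)
Ac = (0, 0, 3211/11760)
Σ b_i: 279/676·1 + (-297/12844)·1 + 1960/3211·1 = 1 ✓
b·c: (-297/12844)·26/9 + 1960/3211·13/14 = 1/2 ✓
b·c²: (-297/12844)·676/81 + 1960/3211·169/196 = 1/3 ✓
b·Ac: 1960/3211·3211/11760 = 1/6 ✓; 3 stages ⇒ order 3.

3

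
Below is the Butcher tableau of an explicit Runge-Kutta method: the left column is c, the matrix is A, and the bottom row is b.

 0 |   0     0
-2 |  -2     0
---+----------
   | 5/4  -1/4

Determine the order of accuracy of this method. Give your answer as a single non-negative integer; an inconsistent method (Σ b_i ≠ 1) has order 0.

b = (5/4, -1/4)
c = (0, -2)
Σ b_i: 5/4·1 + (-1/4)·1 = 1 ✓
b·c: (-1/4)·(-2) = 1/2 ✓; 2 stages ⇒ order 2.

2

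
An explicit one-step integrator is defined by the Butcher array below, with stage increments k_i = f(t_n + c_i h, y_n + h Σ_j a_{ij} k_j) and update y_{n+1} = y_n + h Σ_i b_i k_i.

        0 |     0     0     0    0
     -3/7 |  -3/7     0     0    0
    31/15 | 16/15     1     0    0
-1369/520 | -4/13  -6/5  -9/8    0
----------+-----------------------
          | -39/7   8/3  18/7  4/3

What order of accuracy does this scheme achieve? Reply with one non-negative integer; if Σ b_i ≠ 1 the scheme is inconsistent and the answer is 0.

1

b = (-39/7, 8/3, 18/7, 4/3)
c = (0, -3/7, 31/15, -1369/520)
Ac = (0, 0, -3/7, -507/280)
Σ b_i: (-39/7)·1 + 8/3·1 + 18/7·1 + 4/3·1 = 1 ✓
b·c: 8/3·(-3/7) + 18/7·31/15 + 4/3·(-1369/520) = 361/546 ≠ 1/2 ⇒ order 1.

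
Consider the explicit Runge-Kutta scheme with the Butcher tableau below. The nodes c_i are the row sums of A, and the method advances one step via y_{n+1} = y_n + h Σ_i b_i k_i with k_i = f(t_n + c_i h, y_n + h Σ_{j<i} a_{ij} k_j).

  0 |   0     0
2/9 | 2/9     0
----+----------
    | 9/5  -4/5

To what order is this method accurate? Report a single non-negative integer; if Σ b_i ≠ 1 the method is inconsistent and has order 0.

1

b = (9/5, -4/5)
c = (0, 2/9)
Σ b_i: 9/5·1 + (-4/5)·1 = 1 ✓
b·c: (-4/5)·2/9 = -8/45 ≠ 1/2 ⇒ order 1.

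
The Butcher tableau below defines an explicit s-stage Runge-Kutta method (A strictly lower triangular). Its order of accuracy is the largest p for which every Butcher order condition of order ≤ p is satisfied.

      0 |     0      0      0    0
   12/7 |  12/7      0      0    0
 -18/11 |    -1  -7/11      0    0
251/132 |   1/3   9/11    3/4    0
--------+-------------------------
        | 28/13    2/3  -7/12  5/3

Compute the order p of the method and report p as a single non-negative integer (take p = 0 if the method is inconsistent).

0

b = (28/13, 2/3, -7/12, 5/3)
c = (0, 12/7, -18/11, 251/132)
Ac = (0, 0, -12/11, 27/154)
Σ b_i: 28/13·1 + 2/3·1 + (-7/12)·1 + 5/3·1 = 203/52 ≠ 1 ⇒ order 0.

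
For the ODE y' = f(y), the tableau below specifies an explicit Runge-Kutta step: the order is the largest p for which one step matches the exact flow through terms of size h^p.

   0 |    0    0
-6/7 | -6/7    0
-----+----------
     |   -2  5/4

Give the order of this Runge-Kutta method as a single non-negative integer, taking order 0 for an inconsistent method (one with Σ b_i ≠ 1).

b = (-2, 5/4)
c = (0, -6/7)
Σ b_i: (-2)·1 + 5/4·1 = -3/4 ≠ 1 ⇒ order 0.

0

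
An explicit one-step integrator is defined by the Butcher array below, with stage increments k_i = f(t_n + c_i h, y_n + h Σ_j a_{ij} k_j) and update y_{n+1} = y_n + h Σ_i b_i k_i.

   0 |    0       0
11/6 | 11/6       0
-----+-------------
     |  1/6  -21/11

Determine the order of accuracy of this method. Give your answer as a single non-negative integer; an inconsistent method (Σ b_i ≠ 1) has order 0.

b = (1/6, -21/11)
c = (0, 11/6)
Σ b_i: 1/6·1 + (-21/11)·1 = -115/66 ≠ 1 ⇒ order 0.

0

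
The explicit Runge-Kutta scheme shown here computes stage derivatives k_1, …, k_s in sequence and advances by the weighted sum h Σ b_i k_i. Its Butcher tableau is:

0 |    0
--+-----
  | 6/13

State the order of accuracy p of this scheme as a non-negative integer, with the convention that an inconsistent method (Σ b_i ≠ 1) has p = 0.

b = (6/13)
c = (0)
Σ b_i: 6/13·1 = 6/13 ≠ 1 ⇒ order 0.

0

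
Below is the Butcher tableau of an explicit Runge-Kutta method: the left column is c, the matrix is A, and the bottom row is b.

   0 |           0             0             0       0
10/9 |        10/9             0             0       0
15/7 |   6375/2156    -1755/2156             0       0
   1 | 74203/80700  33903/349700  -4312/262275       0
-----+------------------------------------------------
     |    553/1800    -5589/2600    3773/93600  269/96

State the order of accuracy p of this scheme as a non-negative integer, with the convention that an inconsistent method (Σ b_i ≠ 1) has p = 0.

4

b = (553/1800, -5589/2600, 3773/93600, 269/96)
c = (0, 10/9, 15/7, 1)
Ac = (0, 0, -975/1078, 39/538)
Σ b_i: 553/1800·1 + (-5589/2600)·1 + 3773/93600·1 + 269/96·1 = 1 ✓
b·c: (-5589/2600)·10/9 + 3773/93600·15/7 + 269/96·1 = 1/2 ✓
b·c²: (-5589/2600)·100/81 + 3773/93600·225/49 + 269/96·1 = 1/3 ✓
b·Ac: 3773/93600·(-975/1078) + 269/96·39/538 = 1/6 ✓
b·c³: (-5589/2600)·1000/729 + 3773/93600·3375/343 + 269/96·1 = 1/4 ✓
b·(c∘Ac): 3773/93600·(-14625/7546) + 269/96·39/538 = 1/8 ✓
b·Ac²: 3773/93600·(-1625/1617) + 269/96·107/2421 = 1/12 ✓
b·A²c: 269/96·4/269 = 1/24 ✓; 4 stages ⇒ order 4.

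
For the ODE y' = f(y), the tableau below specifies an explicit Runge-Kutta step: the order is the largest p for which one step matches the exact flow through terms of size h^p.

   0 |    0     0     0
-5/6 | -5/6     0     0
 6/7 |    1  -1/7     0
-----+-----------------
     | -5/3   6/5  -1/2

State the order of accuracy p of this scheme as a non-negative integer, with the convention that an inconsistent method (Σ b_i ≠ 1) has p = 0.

b = (-5/3, 6/5, -1/2)
c = (0, -5/6, 6/7)
Ac = (0, 0, 5/42)
Σ b_i: (-5/3)·1 + 6/5·1 + (-1/2)·1 = -29/30 ≠ 1 ⇒ order 0.

0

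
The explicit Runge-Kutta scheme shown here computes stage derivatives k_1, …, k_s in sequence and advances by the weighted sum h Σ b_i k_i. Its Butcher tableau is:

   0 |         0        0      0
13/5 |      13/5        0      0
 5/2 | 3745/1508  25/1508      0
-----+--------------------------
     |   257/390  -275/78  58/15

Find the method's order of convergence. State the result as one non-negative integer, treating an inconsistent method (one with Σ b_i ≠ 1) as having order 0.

3

b = (257/390, -275/78, 58/15)
c = (0, 13/5, 5/2)
Ac = (0, 0, 5/116)
Σ b_i: 257/390·1 + (-275/78)·1 + 58/15·1 = 1 ✓
b·c: (-275/78)·13/5 + 58/15·5/2 = 1/2 ✓
b·c²: (-275/78)·169/25 + 58/15·25/4 = 1/3 ✓
b·Ac: 58/15·5/116 = 1/6 ✓; 3 stages ⇒ order 3.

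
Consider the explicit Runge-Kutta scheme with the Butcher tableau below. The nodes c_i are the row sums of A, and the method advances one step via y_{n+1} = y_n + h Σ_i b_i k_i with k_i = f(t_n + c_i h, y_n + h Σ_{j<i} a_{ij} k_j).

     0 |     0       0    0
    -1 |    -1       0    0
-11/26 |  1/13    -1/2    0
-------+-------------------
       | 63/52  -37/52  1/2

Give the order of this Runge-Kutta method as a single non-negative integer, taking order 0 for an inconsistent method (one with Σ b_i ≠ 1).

2

b = (63/52, -37/52, 1/2)
c = (0, -1, -11/26)
Ac = (0, 0, 1/2)
Σ b_i: 63/52·1 + (-37/52)·1 + 1/2·1 = 1 ✓
b·c: (-37/52)·(-1) + 1/2·(-11/26) = 1/2 ✓
b·c²: (-37/52)·1 + 1/2·121/676 = -841/1352 ≠ 1/3 ⇒ order 2.
b·Ac: 1/2·1/2 = 1/4 ≠ 1/6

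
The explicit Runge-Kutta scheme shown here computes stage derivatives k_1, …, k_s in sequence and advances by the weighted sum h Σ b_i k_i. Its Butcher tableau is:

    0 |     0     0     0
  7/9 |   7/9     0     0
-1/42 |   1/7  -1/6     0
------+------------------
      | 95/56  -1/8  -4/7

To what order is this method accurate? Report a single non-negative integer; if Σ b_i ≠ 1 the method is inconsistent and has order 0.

b = (95/56, -1/8, -4/7)
c = (0, 7/9, -1/42)
Ac = (0, 0, -7/54)
Σ b_i: 95/56·1 + (-1/8)·1 + (-4/7)·1 = 1 ✓
b·c: (-1/8)·7/9 + (-4/7)·(-1/42) = -295/3528 ≠ 1/2 ⇒ order 1.

1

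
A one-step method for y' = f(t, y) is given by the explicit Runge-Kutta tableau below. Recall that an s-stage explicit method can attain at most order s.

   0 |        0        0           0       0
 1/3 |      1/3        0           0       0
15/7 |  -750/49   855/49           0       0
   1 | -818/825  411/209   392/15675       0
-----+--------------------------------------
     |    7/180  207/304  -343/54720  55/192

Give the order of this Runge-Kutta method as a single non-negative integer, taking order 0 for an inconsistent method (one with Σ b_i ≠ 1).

b = (7/180, 207/304, -343/54720, 55/192)
c = (0, 1/3, 15/7, 1)
Ac = (0, 0, 285/49, 39/55)
Σ b_i: 7/180·1 + 207/304·1 + (-343/54720)·1 + 55/192·1 = 1 ✓
b·c: 207/304·1/3 + (-343/54720)·15/7 + 55/192·1 = 1/2 ✓
b·c²: 207/304·1/9 + (-343/54720)·225/49 + 55/192·1 = 1/3 ✓
b·Ac: (-343/54720)·285/49 + 55/192·39/55 = 1/6 ✓
b·c³: 207/304·1/27 + (-343/54720)·3375/343 + 55/192·1 = 1/4 ✓
b·(c∘Ac): (-343/54720)·4275/343 + 55/192·39/55 = 1/8 ✓
b·Ac²: (-343/54720)·95/49 + 55/192·1/3 = 1/12 ✓
b·A²c: 55/192·8/55 = 1/24 ✓; 4 stages ⇒ order 4.

4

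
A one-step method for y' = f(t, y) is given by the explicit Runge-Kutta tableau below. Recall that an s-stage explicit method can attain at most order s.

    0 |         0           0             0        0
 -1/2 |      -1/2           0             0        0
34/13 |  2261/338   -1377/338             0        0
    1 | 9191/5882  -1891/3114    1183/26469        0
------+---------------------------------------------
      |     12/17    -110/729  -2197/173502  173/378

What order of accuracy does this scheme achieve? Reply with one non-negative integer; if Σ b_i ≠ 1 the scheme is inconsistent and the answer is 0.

4

b = (12/17, -110/729, -2197/173502, 173/378)
c = (0, -1/2, 34/13, 1)
Ac = (0, 0, 1377/676, 291/692)
Σ b_i: 12/17·1 + (-110/729)·1 + (-2197/173502)·1 + 173/378·1 = 1 ✓
b·c: (-110/729)·(-1/2) + (-2197/173502)·34/13 + 173/378·1 = 1/2 ✓
b·c²: (-110/729)·1/4 + (-2197/173502)·1156/169 + 173/378·1 = 1/3 ✓
b·Ac: (-2197/173502)·1377/676 + 173/378·291/692 = 1/6 ✓
b·c³: (-110/729)·(-1/8) + (-2197/173502)·39304/2197 + 173/378·1 = 1/4 ✓
b·(c∘Ac): (-2197/173502)·23409/4394 + 173/378·291/692 = 1/8 ✓
b·Ac²: (-2197/173502)·(-1377/1352) + 173/378·213/1384 = 1/12 ✓
b·A²c: 173/378·63/692 = 1/24 ✓; 4 stages ⇒ order 4.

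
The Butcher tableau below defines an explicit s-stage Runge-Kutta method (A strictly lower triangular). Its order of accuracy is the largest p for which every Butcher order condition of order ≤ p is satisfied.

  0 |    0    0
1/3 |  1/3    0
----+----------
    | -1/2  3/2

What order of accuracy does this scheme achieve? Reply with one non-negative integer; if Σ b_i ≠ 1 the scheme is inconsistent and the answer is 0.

2

b = (-1/2, 3/2)
c = (0, 1/3)
Σ b_i: (-1/2)·1 + 3/2·1 = 1 ✓
b·c: 3/2·1/3 = 1/2 ✓; 2 stages ⇒ order 2.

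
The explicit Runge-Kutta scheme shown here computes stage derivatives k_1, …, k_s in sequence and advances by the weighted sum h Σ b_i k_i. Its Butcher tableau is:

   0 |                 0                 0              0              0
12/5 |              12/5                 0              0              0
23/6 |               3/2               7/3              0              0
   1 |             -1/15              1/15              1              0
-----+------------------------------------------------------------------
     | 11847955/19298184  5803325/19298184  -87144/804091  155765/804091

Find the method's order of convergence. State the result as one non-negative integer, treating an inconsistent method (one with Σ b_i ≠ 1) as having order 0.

3

b = (11847955/19298184, 5803325/19298184, -87144/804091, 155765/804091)
c = (0, 12/5, 23/6, 1)
Ac = (0, 0, 28/5, 599/150)
Σ b_i: 11847955/19298184·1 + 5803325/19298184·1 + (-87144/804091)·1 + 155765/804091·1 = 1 ✓
b·c: 5803325/19298184·12/5 + (-87144/804091)·23/6 + 155765/804091·1 = 1/2 ✓
b·c²: 5803325/19298184·144/25 + (-87144/804091)·529/36 + 155765/804091·1 = 1/3 ✓
b·Ac: (-87144/804091)·28/5 + 155765/804091·599/150 = 1/6 ✓
b·c³: 5803325/19298184·1728/125 + (-87144/804091)·12167/216 + 155765/804091·1 = -63460276/36184095 ≠ 1/4 ⇒ order 3.
b·(c∘Ac): (-87144/804091)·322/15 + 155765/804091·599/150 = -37460089/24122730 ≠ 1/8
b·Ac²: (-87144/804091)·336/25 + 155765/804091·67853/4500 = 211946137/144736380 ≠ 1/12
b·A²c: 155765/804091·28/5 = 872284/804091 ≠ 1/24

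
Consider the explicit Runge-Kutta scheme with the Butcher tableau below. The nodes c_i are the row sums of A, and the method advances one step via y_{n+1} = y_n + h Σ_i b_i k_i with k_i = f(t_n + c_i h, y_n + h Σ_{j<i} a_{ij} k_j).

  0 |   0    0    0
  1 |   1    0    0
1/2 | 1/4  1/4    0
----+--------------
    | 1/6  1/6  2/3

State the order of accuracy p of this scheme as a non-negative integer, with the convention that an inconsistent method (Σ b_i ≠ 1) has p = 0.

b = (1/6, 1/6, 2/3)
c = (0, 1, 1/2)
Ac = (0, 0, 1/4)
Σ b_i: 1/6·1 + 1/6·1 + 2/3·1 = 1 ✓
b·c: 1/6·1 + 2/3·1/2 = 1/2 ✓
b·c²: 1/6·1 + 2/3·1/4 = 1/3 ✓
b·Ac: 2/3·1/4 = 1/6 ✓; 3 stages ⇒ order 3.

3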